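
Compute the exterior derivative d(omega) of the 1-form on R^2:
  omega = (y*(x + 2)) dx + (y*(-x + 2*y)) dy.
d(omega) = (-x - y - 2) dx ∧ dy

For a 1-form omega = sum_i f_i dx_i, the exterior derivative is
  d(omega) = sum_{i < j} (∂f_j/∂x_i - ∂f_i/∂x_j) dx_i ∧ dx_j.
  coefficient of dx ∧ dy: ∂f_2/∂x - ∂f_1/∂y = ∂(y*(-x + 2*y))/∂x - ∂(y*(x + 2))/∂y = -x - y - 2
Assembling: d(omega) = (-x - y - 2) dx ∧ dy.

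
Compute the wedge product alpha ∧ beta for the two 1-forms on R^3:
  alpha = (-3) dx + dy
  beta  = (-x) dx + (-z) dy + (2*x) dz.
alpha ∧ beta = (x + 3*z) dx ∧ dy + (-6*x) dx ∧ dz + (2*x) dy ∧ dz

Distribute the wedge, using dx_i ∧ dx_j = -dx_j ∧ dx_i and dx_i ∧ dx_i = 0. For each pair (i, j) with i < j, the coefficient of dx_i ∧ dx_j in alpha ∧ beta is (alpha_i * beta_j - alpha_j * beta_i). Collecting: alpha ∧ beta = (x + 3*z) dx ∧ dy + (-6*x) dx ∧ dz + (2*x) dy ∧ dz.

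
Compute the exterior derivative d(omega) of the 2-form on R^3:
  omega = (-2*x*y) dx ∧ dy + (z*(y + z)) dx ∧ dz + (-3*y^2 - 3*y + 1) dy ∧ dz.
d(omega) = (-z) dx ∧ dy ∧ dz

For a 2-form omega = sum_{i<j} g_{ij} dx_i ∧ dx_j, the exterior derivative is
  d(omega) = sum_{i<j} d(g_{ij}) ∧ dx_i ∧ dx_j = sum_{i<j, k} (∂g_{ij}/∂x_k) dx_k ∧ dx_i ∧ dx_j.
Expand each term, using dx_k ∧ dx_i ∧ dx_j = sgn(permutation) dx_{(a)} ∧ dx_{(b)} ∧ dx_{(c)} with (a < b < c) sorted:
  d(z*(y + z)) includes (∂/∂y)(z*(y + z)) dy = (z) dy, which multiplied by dx ∧ dz gives (-z) dx ∧ dy ∧ dz
Collecting like 3-forms: d(omega) = (-z) dx ∧ dy ∧ dz.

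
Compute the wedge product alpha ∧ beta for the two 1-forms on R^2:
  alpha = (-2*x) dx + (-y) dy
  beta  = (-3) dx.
alpha ∧ beta = (-3*y) dx ∧ dy

Distribute the wedge, using dx_i ∧ dx_j = -dx_j ∧ dx_i and dx_i ∧ dx_i = 0. For each pair (i, j) with i < j, the coefficient of dx_i ∧ dx_j in alpha ∧ beta is (alpha_i * beta_j - alpha_j * beta_i). Collecting: alpha ∧ beta = (-3*y) dx ∧ dy.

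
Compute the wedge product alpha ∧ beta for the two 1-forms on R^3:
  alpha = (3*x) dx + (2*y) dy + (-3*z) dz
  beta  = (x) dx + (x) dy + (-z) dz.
alpha ∧ beta = (x*(3*x - 2*y)) dx ∧ dy + (z*(3*x - 2*y)) dy ∧ dz

Distribute the wedge, using dx_i ∧ dx_j = -dx_j ∧ dx_i and dx_i ∧ dx_i = 0. For each pair (i, j) with i < j, the coefficient of dx_i ∧ dx_j in alpha ∧ beta is (alpha_i * beta_j - alpha_j * beta_i). Collecting: alpha ∧ beta = (x*(3*x - 2*y)) dx ∧ dy + (z*(3*x - 2*y)) dy ∧ dz.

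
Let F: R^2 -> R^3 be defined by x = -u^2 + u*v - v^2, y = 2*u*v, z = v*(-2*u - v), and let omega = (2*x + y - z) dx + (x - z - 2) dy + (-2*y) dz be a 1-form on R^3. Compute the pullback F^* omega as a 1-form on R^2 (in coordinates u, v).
F^* omega = (4*u^3 - 16*u^2*v + 22*u*v^2 - v^3 - 4*v) du + (-4*u^3 + 24*u^2*v - 5*u*v^2 - 4*u + 2*v^3) dv

Using F^*(f dg) = (f ∘ F) d(g ∘ F), substitute each coordinate x_i by F_i(u, v) in f_i, and replace dx_i by d F_i = (∂F_i/∂u) du + (∂F_i/∂v) dv.
  For the x component: f_1(F) = -2*u^2 + 6*u*v - v^2; d F_1 = (-2*u + v) du + (u - 2*v) dv
  For the y component: f_2(F) = -u^2 + 3*u*v - 2; d F_2 = (2*v) du + (2*u) dv
  For the z component: f_3(F) = -4*u*v; d F_3 = (-2*v) du + (-2*u - 2*v) dv
Combining and collecting du, dv coefficients:
  coeff of du: 4*u^3 - 16*u^2*v + 22*u*v^2 - v^3 - 4*v
  coeff of dv: -4*u^3 + 24*u^2*v - 5*u*v^2 - 4*u + 2*v^3
F^* omega = (4*u^3 - 16*u^2*v + 22*u*v^2 - v^3 - 4*v) du + (-4*u^3 + 24*u^2*v - 5*u*v^2 - 4*u + 2*v^3) dv.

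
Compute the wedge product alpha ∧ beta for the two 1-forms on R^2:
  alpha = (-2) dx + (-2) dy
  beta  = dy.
alpha ∧ beta = (-2) dx ∧ dy

Distribute the wedge, using dx_i ∧ dx_j = -dx_j ∧ dx_i and dx_i ∧ dx_i = 0. For each pair (i, j) with i < j, the coefficient of dx_i ∧ dx_j in alpha ∧ beta is (alpha_i * beta_j - alpha_j * beta_i). Collecting: alpha ∧ beta = (-2) dx ∧ dy.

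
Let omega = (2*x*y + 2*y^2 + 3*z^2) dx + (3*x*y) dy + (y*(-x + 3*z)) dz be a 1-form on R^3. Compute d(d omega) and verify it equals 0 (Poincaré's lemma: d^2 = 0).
d(d omega) = 0

Step 1: d omega = sum_{i<j} (∂f_j/∂x_i - ∂f_i/∂x_j) dx_i ∧ dx_j:
  coeff of dx ∧ dy: -2*x - y
  coeff of dx ∧ dz: -y - 6*z
  coeff of dy ∧ dz: -x + 3*z
Step 2: Apply d again to each 2-form coefficient. The only possible 3-form in R^3 is dx ∧ dy ∧ dz, with coefficient
  ∂(coeff of dy∧dz)/∂x - ∂(coeff of dx∧dz)/∂y + ∂(coeff of dx∧dy)/∂z
  = ∂/∂x (-x + 3*z) - ∂/∂y (-y - 6*z) + ∂/∂z (-2*x - y).
Each of these terms simplifies to sums of mixed partials that cancel in pairs. The result is 0 (by equality of mixed partials for smooth functions — Schwarz / Clairaut).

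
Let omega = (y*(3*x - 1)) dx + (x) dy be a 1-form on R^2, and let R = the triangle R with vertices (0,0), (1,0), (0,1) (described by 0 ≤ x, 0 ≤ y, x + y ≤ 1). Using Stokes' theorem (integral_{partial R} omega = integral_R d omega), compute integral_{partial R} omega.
integral_(partial R) omega = 1/2

Stokes: integral_partial_R omega = integral_R d omega with d omega = (∂Q/∂x - ∂P/∂y) dx ∧ dy.
  ∂Q/∂x = 1
  ∂P/∂y = 3*x - 1
  integrand = ∂Q/∂x - ∂P/∂y = 2 - 3*x.
Integrating over R: integral_0^1 integral_0^{1-x} (2 - 3*x) dy dx = 1/2.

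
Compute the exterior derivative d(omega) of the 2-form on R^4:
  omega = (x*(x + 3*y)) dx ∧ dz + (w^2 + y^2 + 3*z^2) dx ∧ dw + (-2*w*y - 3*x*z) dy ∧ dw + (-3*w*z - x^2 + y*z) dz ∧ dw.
d(omega) = (-3*x) dx ∧ dy ∧ dz + (-2*y - 3*z) dx ∧ dy ∧ dw + (-2*x - 6*z) dx ∧ dz ∧ dw + (3*x + z) dy ∧ dz ∧ dw

For a 2-form omega = sum_{i<j} g_{ij} dx_i ∧ dx_j, the exterior derivative is
  d(omega) = sum_{i<j} d(g_{ij}) ∧ dx_i ∧ dx_j = sum_{i<j, k} (∂g_{ij}/∂x_k) dx_k ∧ dx_i ∧ dx_j.
Expand each term, using dx_k ∧ dx_i ∧ dx_j = sgn(permutation) dx_{(a)} ∧ dx_{(b)} ∧ dx_{(c)} with (a < b < c) sorted:
  d(x*(x + 3*y)) includes (∂/∂y)(x*(x + 3*y)) dy = (3*x) dy, which multiplied by dx ∧ dz gives (-3*x) dx ∧ dy ∧ dz
  d(w^2 + y^2 + 3*z^2) includes (∂/∂y)(w^2 + y^2 + 3*z^2) dy = (2*y) dy, which multiplied by dx ∧ dw gives (-2*y) dx ∧ dy ∧ dw
  d(w^2 + y^2 + 3*z^2) includes (∂/∂z)(w^2 + y^2 + 3*z^2) dz = (6*z) dz, which multiplied by dx ∧ dw gives (-6*z) dx ∧ dz ∧ dw
  d(-2*w*y - 3*x*z) includes (∂/∂x)(-2*w*y - 3*x*z) dx = (-3*z) dx, which multiplied by dy ∧ dw gives (-3*z) dx ∧ dy ∧ dw
  d(-2*w*y - 3*x*z) includes (∂/∂z)(-2*w*y - 3*x*z) dz = (-3*x) dz, which multiplied by dy ∧ dw gives (3*x) dy ∧ dz ∧ dw
  d(-3*w*z - x^2 + y*z) includes (∂/∂x)(-3*w*z - x^2 + y*z) dx = (-2*x) dx, which multiplied by dz ∧ dw gives (-2*x) dx ∧ dz ∧ dw
  d(-3*w*z - x^2 + y*z) includes (∂/∂y)(-3*w*z - x^2 + y*z) dy = (z) dy, which multiplied by dz ∧ dw gives (z) dy ∧ dz ∧ dw
Collecting like 3-forms: d(omega) = (-3*x) dx ∧ dy ∧ dz + (-2*y - 3*z) dx ∧ dy ∧ dw + (-2*x - 6*z) dx ∧ dz ∧ dw + (3*x + z) dy ∧ dz ∧ dw.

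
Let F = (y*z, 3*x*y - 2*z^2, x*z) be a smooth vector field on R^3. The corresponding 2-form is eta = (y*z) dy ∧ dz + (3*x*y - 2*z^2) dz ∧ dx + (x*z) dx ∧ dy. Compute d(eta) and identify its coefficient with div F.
d(eta) = (4*x) dx ∧ dy ∧ dz; div F = 4*x

For a 2-form in R^3 of the form above, applying d gives a 3-form with coefficient ∂P/∂x + ∂Q/∂y + ∂R/∂z:
  ∂P/∂x = 0
  ∂Q/∂y = 3*x
  ∂R/∂z = x
Sum = 4*x, which is exactly div F.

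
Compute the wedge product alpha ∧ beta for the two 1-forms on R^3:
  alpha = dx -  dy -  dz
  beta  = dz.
alpha ∧ beta = (1) dx ∧ dz + (-1) dy ∧ dz

Distribute the wedge, using dx_i ∧ dx_j = -dx_j ∧ dx_i and dx_i ∧ dx_i = 0. For each pair (i, j) with i < j, the coefficient of dx_i ∧ dx_j in alpha ∧ beta is (alpha_i * beta_j - alpha_j * beta_i). Collecting: alpha ∧ beta = (1) dx ∧ dz + (-1) dy ∧ dz.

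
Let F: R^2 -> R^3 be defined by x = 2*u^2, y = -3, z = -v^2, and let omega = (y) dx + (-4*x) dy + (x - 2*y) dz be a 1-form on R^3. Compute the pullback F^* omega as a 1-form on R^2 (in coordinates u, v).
F^* omega = (-12*u) du + (4*v*(-u^2 - 3)) dv

Using F^*(f dg) = (f ∘ F) d(g ∘ F), substitute each coordinate x_i by F_i(u, v) in f_i, and replace dx_i by d F_i = (∂F_i/∂u) du + (∂F_i/∂v) dv.
  For the x component: f_1(F) = -3; d F_1 = (4*u) du + (0) dv
  For the y component: f_2(F) = -8*u^2; d F_2 = (0) du + (0) dv
  For the z component: f_3(F) = 2*u^2 + 6; d F_3 = (0) du + (-2*v) dv
Combining and collecting du, dv coefficients:
  coeff of du: -12*u
  coeff of dv: 4*v*(-u^2 - 3)
F^* omega = (-12*u) du + (4*v*(-u^2 - 3)) dv.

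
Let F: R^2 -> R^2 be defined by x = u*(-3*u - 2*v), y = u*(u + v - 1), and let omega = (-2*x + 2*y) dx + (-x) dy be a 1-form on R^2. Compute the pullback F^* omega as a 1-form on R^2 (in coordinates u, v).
F^* omega = (u*(-42*u^2 - 45*u*v + 9*u - 10*v^2 + 2*v)) du + (u^2*(-13*u - 10*v + 4)) dv

Using F^*(f dg) = (f ∘ F) d(g ∘ F), substitute each coordinate x_i by F_i(u, v) in f_i, and replace dx_i by d F_i = (∂F_i/∂u) du + (∂F_i/∂v) dv.
  For the x component: f_1(F) = 2*u*(4*u + 3*v - 1); d F_1 = (-6*u - 2*v) du + (-2*u) dv
  For the y component: f_2(F) = u*(3*u + 2*v); d F_2 = (2*u + v - 1) du + (u) dv
Combining and collecting du, dv coefficients:
  coeff of du: u*(-42*u^2 - 45*u*v + 9*u - 10*v^2 + 2*v)
  coeff of dv: u^2*(-13*u - 10*v + 4)
F^* omega = (u*(-42*u^2 - 45*u*v + 9*u - 10*v^2 + 2*v)) du + (u^2*(-13*u - 10*v + 4)) dv.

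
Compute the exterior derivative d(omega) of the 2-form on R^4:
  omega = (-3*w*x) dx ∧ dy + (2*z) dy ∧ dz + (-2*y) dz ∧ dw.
d(omega) = (-3*x) dx ∧ dy ∧ dw + (-2) dy ∧ dz ∧ dw

For a 2-form omega = sum_{i<j} g_{ij} dx_i ∧ dx_j, the exterior derivative is
  d(omega) = sum_{i<j} d(g_{ij}) ∧ dx_i ∧ dx_j = sum_{i<j, k} (∂g_{ij}/∂x_k) dx_k ∧ dx_i ∧ dx_j.
Expand each term, using dx_k ∧ dx_i ∧ dx_j = sgn(permutation) dx_{(a)} ∧ dx_{(b)} ∧ dx_{(c)} with (a < b < c) sorted:
  d(-3*w*x) includes (∂/∂w)(-3*w*x) dw = (-3*x) dw, which multiplied by dx ∧ dy gives (-3*x) dx ∧ dy ∧ dw
  d(-2*y) includes (∂/∂y)(-2*y) dy = (-2) dy, which multiplied by dz ∧ dw gives (-2) dy ∧ dz ∧ dw
Collecting like 3-forms: d(omega) = (-3*x) dx ∧ dy ∧ dw + (-2) dy ∧ dz ∧ dw.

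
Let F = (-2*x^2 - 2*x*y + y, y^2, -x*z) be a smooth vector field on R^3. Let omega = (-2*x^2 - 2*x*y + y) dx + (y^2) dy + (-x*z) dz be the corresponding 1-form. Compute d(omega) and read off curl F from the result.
d(omega) = (0) dy ∧ dz + (z) dz ∧ dx + (2*x - 1) dx ∧ dy; curl F = (0, z, 2*x - 1)

d omega = sum_{i<j} (∂f_j/∂x_i - ∂f_i/∂x_j) dx_i ∧ dx_j. Under the identification (dy ∧ dz, dz ∧ dx, dx ∧ dy) ↔ (e_x, e_y, e_z), the coefficients are exactly the components of curl F. Compute:
  ∂R/∂y - ∂Q/∂z = (0) - (0) = 0
  ∂P/∂z - ∂R/∂x = (0) - (-z) = z
  ∂Q/∂x - ∂P/∂y = (0) - (1 - 2*x) = 2*x - 1.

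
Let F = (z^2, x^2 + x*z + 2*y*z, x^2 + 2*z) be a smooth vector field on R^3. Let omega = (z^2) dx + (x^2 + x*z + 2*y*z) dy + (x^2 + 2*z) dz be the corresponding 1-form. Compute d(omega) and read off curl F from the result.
d(omega) = (-x - 2*y) dy ∧ dz + (-2*x + 2*z) dz ∧ dx + (2*x + z) dx ∧ dy; curl F = (-x - 2*y, -2*x + 2*z, 2*x + z)

d omega = sum_{i<j} (∂f_j/∂x_i - ∂f_i/∂x_j) dx_i ∧ dx_j. Under the identification (dy ∧ dz, dz ∧ dx, dx ∧ dy) ↔ (e_x, e_y, e_z), the coefficients are exactly the components of curl F. Compute:
  ∂R/∂y - ∂Q/∂z = (0) - (x + 2*y) = -x - 2*y
  ∂P/∂z - ∂R/∂x = (2*z) - (2*x) = -2*x + 2*z
  ∂Q/∂x - ∂P/∂y = (2*x + z) - (0) = 2*x + z.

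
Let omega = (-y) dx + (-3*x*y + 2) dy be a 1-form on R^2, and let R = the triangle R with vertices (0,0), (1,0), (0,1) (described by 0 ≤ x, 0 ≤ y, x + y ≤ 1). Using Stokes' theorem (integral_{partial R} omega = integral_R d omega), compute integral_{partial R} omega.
integral_(partial R) omega = 0

Stokes: integral_partial_R omega = integral_R d omega with d omega = (∂Q/∂x - ∂P/∂y) dx ∧ dy.
  ∂Q/∂x = -3*y
  ∂P/∂y = -1
  integrand = ∂Q/∂x - ∂P/∂y = 1 - 3*y.
Integrating over R: integral_0^1 integral_0^{1-x} (1 - 3*y) dy dx = 0.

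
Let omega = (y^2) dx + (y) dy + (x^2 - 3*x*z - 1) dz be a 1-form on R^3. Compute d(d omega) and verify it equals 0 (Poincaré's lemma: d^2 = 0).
d(d omega) = 0

Step 1: d omega = sum_{i<j} (∂f_j/∂x_i - ∂f_i/∂x_j) dx_i ∧ dx_j:
  coeff of dx ∧ dy: -2*y
  coeff of dx ∧ dz: 2*x - 3*z
  coeff of dy ∧ dz: 0
Step 2: Apply d again to each 2-form coefficient. The only possible 3-form in R^3 is dx ∧ dy ∧ dz, with coefficient
  ∂(coeff of dy∧dz)/∂x - ∂(coeff of dx∧dz)/∂y + ∂(coeff of dx∧dy)/∂z
  = ∂/∂x (0) - ∂/∂y (2*x - 3*z) + ∂/∂z (-2*y).
Each of these terms simplifies to sums of mixed partials that cancel in pairs. The result is 0 (by equality of mixed partials for smooth functions — Schwarz / Clairaut).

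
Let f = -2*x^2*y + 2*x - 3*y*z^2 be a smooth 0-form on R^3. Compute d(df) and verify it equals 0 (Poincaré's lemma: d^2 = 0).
d(df) = 0

Step 1: df = sum_i (∂f/∂x_i) dx_i = (-4*x*y + 2) dx + (-2*x^2 - 3*z^2) dy + (-6*y*z) dz.
Step 2: Apply d again. Using the 1-form formula, the coefficient of dx ∧ dy in d(df) is ∂^2 f/∂x ∂y - ∂^2 f/∂y ∂x = (-4*x) - (-4*x) = 0 (equality of mixed partials for smooth f).
Similarly for dx ∧ dz and dy ∧ dz — all coefficients vanish. So d(df) = 0.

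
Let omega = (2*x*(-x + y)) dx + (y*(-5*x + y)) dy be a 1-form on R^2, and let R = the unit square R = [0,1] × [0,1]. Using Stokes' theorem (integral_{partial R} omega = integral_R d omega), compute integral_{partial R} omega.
integral_(partial R) omega = -7/2

Stokes: integral_partial_R omega = integral_R d omega with d omega = (∂Q/∂x - ∂P/∂y) dx ∧ dy.
  ∂Q/∂x = -5*y
  ∂P/∂y = 2*x
  integrand = ∂Q/∂x - ∂P/∂y = -2*x - 5*y.
Integrating over R: integral_0^1 integral_0^1 (-2*x - 5*y) dx dy = -7/2.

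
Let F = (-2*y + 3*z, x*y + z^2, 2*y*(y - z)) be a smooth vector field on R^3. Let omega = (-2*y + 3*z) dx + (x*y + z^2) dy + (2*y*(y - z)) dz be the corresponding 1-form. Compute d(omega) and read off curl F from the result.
d(omega) = (4*y - 4*z) dy ∧ dz + (3) dz ∧ dx + (y + 2) dx ∧ dy; curl F = (4*y - 4*z, 3, y + 2)

d omega = sum_{i<j} (∂f_j/∂x_i - ∂f_i/∂x_j) dx_i ∧ dx_j. Under the identification (dy ∧ dz, dz ∧ dx, dx ∧ dy) ↔ (e_x, e_y, e_z), the coefficients are exactly the components of curl F. Compute:
  ∂R/∂y - ∂Q/∂z = (4*y - 2*z) - (2*z) = 4*y - 4*z
  ∂P/∂z - ∂R/∂x = (3) - (0) = 3
  ∂Q/∂x - ∂P/∂y = (y) - (-2) = y + 2.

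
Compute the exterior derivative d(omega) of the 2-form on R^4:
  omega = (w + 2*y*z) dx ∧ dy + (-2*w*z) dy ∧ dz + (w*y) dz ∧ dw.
d(omega) = (2*y) dx ∧ dy ∧ dz + (1) dx ∧ dy ∧ dw + (w - 2*z) dy ∧ dz ∧ dw

For a 2-form omega = sum_{i<j} g_{ij} dx_i ∧ dx_j, the exterior derivative is
  d(omega) = sum_{i<j} d(g_{ij}) ∧ dx_i ∧ dx_j = sum_{i<j, k} (∂g_{ij}/∂x_k) dx_k ∧ dx_i ∧ dx_j.
Expand each term, using dx_k ∧ dx_i ∧ dx_j = sgn(permutation) dx_{(a)} ∧ dx_{(b)} ∧ dx_{(c)} with (a < b < c) sorted:
  d(w + 2*y*z) includes (∂/∂z)(w + 2*y*z) dz = (2*y) dz, which multiplied by dx ∧ dy gives (2*y) dx ∧ dy ∧ dz
  d(w + 2*y*z) includes (∂/∂w)(w + 2*y*z) dw = (1) dw, which multiplied by dx ∧ dy gives (1) dx ∧ dy ∧ dw
  d(-2*w*z) includes (∂/∂w)(-2*w*z) dw = (-2*z) dw, which multiplied by dy ∧ dz gives (-2*z) dy ∧ dz ∧ dw
  d(w*y) includes (∂/∂y)(w*y) dy = (w) dy, which multiplied by dz ∧ dw gives (w) dy ∧ dz ∧ dw
Collecting like 3-forms: d(omega) = (2*y) dx ∧ dy ∧ dz + (1) dx ∧ dy ∧ dw + (w - 2*z) dy ∧ dz ∧ dw.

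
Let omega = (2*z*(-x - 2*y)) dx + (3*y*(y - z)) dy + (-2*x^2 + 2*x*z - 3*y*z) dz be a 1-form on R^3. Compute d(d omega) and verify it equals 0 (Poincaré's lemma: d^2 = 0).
d(d omega) = 0

Step 1: d omega = sum_{i<j} (∂f_j/∂x_i - ∂f_i/∂x_j) dx_i ∧ dx_j:
  coeff of dx ∧ dy: 4*z
  coeff of dx ∧ dz: -2*x + 4*y + 2*z
  coeff of dy ∧ dz: 3*y - 3*z
Step 2: Apply d again to each 2-form coefficient. The only possible 3-form in R^3 is dx ∧ dy ∧ dz, with coefficient
  ∂(coeff of dy∧dz)/∂x - ∂(coeff of dx∧dz)/∂y + ∂(coeff of dx∧dy)/∂z
  = ∂/∂x (3*y - 3*z) - ∂/∂y (-2*x + 4*y + 2*z) + ∂/∂z (4*z).
Each of these terms simplifies to sums of mixed partials that cancel in pairs. The result is 0 (by equality of mixed partials for smooth functions — Schwarz / Clairaut).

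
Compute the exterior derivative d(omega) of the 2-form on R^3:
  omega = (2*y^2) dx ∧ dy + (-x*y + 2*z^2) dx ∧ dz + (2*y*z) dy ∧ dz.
d(omega) = (x) dx ∧ dy ∧ dz

For a 2-form omega = sum_{i<j} g_{ij} dx_i ∧ dx_j, the exterior derivative is
  d(omega) = sum_{i<j} d(g_{ij}) ∧ dx_i ∧ dx_j = sum_{i<j, k} (∂g_{ij}/∂x_k) dx_k ∧ dx_i ∧ dx_j.
Expand each term, using dx_k ∧ dx_i ∧ dx_j = sgn(permutation) dx_{(a)} ∧ dx_{(b)} ∧ dx_{(c)} with (a < b < c) sorted:
  d(-x*y + 2*z^2) includes (∂/∂y)(-x*y + 2*z^2) dy = (-x) dy, which multiplied by dx ∧ dz gives (x) dx ∧ dy ∧ dz
Collecting like 3-forms: d(omega) = (x) dx ∧ dy ∧ dz.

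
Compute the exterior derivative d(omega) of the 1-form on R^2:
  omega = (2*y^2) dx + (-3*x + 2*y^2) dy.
d(omega) = (-4*y - 3) dx ∧ dy

For a 1-form omega = sum_i f_i dx_i, the exterior derivative is
  d(omega) = sum_{i < j} (∂f_j/∂x_i - ∂f_i/∂x_j) dx_i ∧ dx_j.
  coefficient of dx ∧ dy: ∂f_2/∂x - ∂f_1/∂y = ∂(-3*x + 2*y^2)/∂x - ∂(2*y^2)/∂y = -4*y - 3
Assembling: d(omega) = (-4*y - 3) dx ∧ dy.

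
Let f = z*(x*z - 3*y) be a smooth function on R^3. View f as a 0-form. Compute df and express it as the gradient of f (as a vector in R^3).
df = (z^2) dx + (-3*z) dy + (2*x*z - 3*y) dz; grad f = (z^2, -3*z, 2*x*z - 3*y)

For a 0-form f, d f = (∂f/∂x) dx + (∂f/∂y) dy + (∂f/∂z) dz. The components of the vector representation are exactly the entries of grad f in Cartesian coordinates:
  ∂f/∂x = z^2
  ∂f/∂y = -3*z
  ∂f/∂z = 2*x*z - 3*y.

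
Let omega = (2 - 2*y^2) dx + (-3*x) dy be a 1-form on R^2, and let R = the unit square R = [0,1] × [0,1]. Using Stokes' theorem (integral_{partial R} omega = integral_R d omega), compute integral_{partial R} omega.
integral_(partial R) omega = -1

Stokes: integral_partial_R omega = integral_R d omega with d omega = (∂Q/∂x - ∂P/∂y) dx ∧ dy.
  ∂Q/∂x = -3
  ∂P/∂y = -4*y
  integrand = ∂Q/∂x - ∂P/∂y = 4*y - 3.
Integrating over R: integral_0^1 integral_0^1 (4*y - 3) dx dy = -1.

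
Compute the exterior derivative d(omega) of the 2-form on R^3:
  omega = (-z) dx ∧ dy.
d(omega) = (-1) dx ∧ dy ∧ dz

For a 2-form omega = sum_{i<j} g_{ij} dx_i ∧ dx_j, the exterior derivative is
  d(omega) = sum_{i<j} d(g_{ij}) ∧ dx_i ∧ dx_j = sum_{i<j, k} (∂g_{ij}/∂x_k) dx_k ∧ dx_i ∧ dx_j.
Expand each term, using dx_k ∧ dx_i ∧ dx_j = sgn(permutation) dx_{(a)} ∧ dx_{(b)} ∧ dx_{(c)} with (a < b < c) sorted:
  d(-z) includes (∂/∂z)(-z) dz = (-1) dz, which multiplied by dx ∧ dy gives (-1) dx ∧ dy ∧ dz
Collecting like 3-forms: d(omega) = (-1) dx ∧ dy ∧ dz.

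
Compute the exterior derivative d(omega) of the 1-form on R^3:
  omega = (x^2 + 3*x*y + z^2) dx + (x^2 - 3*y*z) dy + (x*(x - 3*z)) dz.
d(omega) = (-x) dx ∧ dy + (2*x - 5*z) dx ∧ dz + (3*y) dy ∧ dz

For a 1-form omega = sum_i f_i dx_i, the exterior derivative is
  d(omega) = sum_{i < j} (∂f_j/∂x_i - ∂f_i/∂x_j) dx_i ∧ dx_j.
  coefficient of dx ∧ dy: ∂f_2/∂x - ∂f_1/∂y = ∂(x^2 - 3*y*z)/∂x - ∂(x^2 + 3*x*y + z^2)/∂y = -x
  coefficient of dx ∧ dz: ∂f_3/∂x - ∂f_1/∂z = ∂(x*(x - 3*z))/∂x - ∂(x^2 + 3*x*y + z^2)/∂z = 2*x - 5*z
  coefficient of dy ∧ dz: ∂f_3/∂y - ∂f_2/∂z = ∂(x*(x - 3*z))/∂y - ∂(x^2 - 3*y*z)/∂z = 3*y
Assembling: d(omega) = (-x) dx ∧ dy + (2*x - 5*z) dx ∧ dz + (3*y) dy ∧ dz.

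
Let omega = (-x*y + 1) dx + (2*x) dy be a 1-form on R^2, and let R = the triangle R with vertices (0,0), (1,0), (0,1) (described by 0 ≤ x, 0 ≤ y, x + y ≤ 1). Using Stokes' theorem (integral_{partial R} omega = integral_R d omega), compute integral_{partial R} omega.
integral_(partial R) omega = 7/6

Stokes: integral_partial_R omega = integral_R d omega with d omega = (∂Q/∂x - ∂P/∂y) dx ∧ dy.
  ∂Q/∂x = 2
  ∂P/∂y = -x
  integrand = ∂Q/∂x - ∂P/∂y = x + 2.
Integrating over R: integral_0^1 integral_0^{1-x} (x + 2) dy dx = 7/6.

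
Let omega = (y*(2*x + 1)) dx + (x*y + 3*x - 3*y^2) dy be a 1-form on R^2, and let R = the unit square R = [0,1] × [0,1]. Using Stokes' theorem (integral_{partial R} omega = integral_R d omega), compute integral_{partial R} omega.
integral_(partial R) omega = 3/2

Stokes: integral_partial_R omega = integral_R d omega with d omega = (∂Q/∂x - ∂P/∂y) dx ∧ dy.
  ∂Q/∂x = y + 3
  ∂P/∂y = 2*x + 1
  integrand = ∂Q/∂x - ∂P/∂y = -2*x + y + 2.
Integrating over R: integral_0^1 integral_0^1 (-2*x + y + 2) dx dy = 3/2.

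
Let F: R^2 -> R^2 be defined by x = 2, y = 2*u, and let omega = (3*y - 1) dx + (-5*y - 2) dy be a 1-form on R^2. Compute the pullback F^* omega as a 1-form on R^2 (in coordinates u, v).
F^* omega = (-20*u - 4) du

Using F^*(f dg) = (f ∘ F) d(g ∘ F), substitute each coordinate x_i by F_i(u, v) in f_i, and replace dx_i by d F_i = (∂F_i/∂u) du + (∂F_i/∂v) dv.
  For the x component: f_1(F) = 6*u - 1; d F_1 = (0) du + (0) dv
  For the y component: f_2(F) = -10*u - 2; d F_2 = (2) du + (0) dv
Combining and collecting du, dv coefficients:
  coeff of du: -20*u - 4
  coeff of dv: 0
F^* omega = (-20*u - 4) du.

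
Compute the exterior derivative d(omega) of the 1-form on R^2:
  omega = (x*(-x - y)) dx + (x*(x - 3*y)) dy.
d(omega) = (3*x - 3*y) dx ∧ dy

For a 1-form omega = sum_i f_i dx_i, the exterior derivative is
  d(omega) = sum_{i < j} (∂f_j/∂x_i - ∂f_i/∂x_j) dx_i ∧ dx_j.
  coefficient of dx ∧ dy: ∂f_2/∂x - ∂f_1/∂y = ∂(x*(x - 3*y))/∂x - ∂(x*(-x - y))/∂y = 3*x - 3*y
Assembling: d(omega) = (3*x - 3*y) dx ∧ dy.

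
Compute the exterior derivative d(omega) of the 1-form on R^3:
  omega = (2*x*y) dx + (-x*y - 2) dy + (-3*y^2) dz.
d(omega) = (-2*x - y) dx ∧ dy + (-6*y) dy ∧ dz

For a 1-form omega = sum_i f_i dx_i, the exterior derivative is
  d(omega) = sum_{i < j} (∂f_j/∂x_i - ∂f_i/∂x_j) dx_i ∧ dx_j.
  coefficient of dx ∧ dy: ∂f_2/∂x - ∂f_1/∂y = ∂(-x*y - 2)/∂x - ∂(2*x*y)/∂y = -2*x - y
  coefficient of dy ∧ dz: ∂f_3/∂y - ∂f_2/∂z = ∂(-3*y^2)/∂y - ∂(-x*y - 2)/∂z = -6*y
Assembling: d(omega) = (-2*x - y) dx ∧ dy + (-6*y) dy ∧ dz.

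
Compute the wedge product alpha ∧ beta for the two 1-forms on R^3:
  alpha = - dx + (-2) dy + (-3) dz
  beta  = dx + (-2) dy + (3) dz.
alpha ∧ beta = (4) dx ∧ dy + (-12) dy ∧ dz

Distribute the wedge, using dx_i ∧ dx_j = -dx_j ∧ dx_i and dx_i ∧ dx_i = 0. For each pair (i, j) with i < j, the coefficient of dx_i ∧ dx_j in alpha ∧ beta is (alpha_i * beta_j - alpha_j * beta_i). Collecting: alpha ∧ beta = (4) dx ∧ dy + (-12) dy ∧ dz.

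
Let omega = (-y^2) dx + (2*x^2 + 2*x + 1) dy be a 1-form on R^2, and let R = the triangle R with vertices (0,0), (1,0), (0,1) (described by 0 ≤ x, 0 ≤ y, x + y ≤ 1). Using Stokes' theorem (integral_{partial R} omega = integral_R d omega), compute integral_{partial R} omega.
integral_(partial R) omega = 2

Stokes: integral_partial_R omega = integral_R d omega with d omega = (∂Q/∂x - ∂P/∂y) dx ∧ dy.
  ∂Q/∂x = 4*x + 2
  ∂P/∂y = -2*y
  integrand = ∂Q/∂x - ∂P/∂y = 4*x + 2*y + 2.
Integrating over R: integral_0^1 integral_0^{1-x} (4*x + 2*y + 2) dy dx = 2.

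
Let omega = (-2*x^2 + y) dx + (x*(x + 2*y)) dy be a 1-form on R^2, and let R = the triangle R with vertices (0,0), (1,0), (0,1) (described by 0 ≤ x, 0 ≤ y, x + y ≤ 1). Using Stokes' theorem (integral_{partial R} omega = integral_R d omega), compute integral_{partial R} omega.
integral_(partial R) omega = 1/6

Stokes: integral_partial_R omega = integral_R d omega with d omega = (∂Q/∂x - ∂P/∂y) dx ∧ dy.
  ∂Q/∂x = 2*x + 2*y
  ∂P/∂y = 1
  integrand = ∂Q/∂x - ∂P/∂y = 2*x + 2*y - 1.
Integrating over R: integral_0^1 integral_0^{1-x} (2*x + 2*y - 1) dy dx = 1/6.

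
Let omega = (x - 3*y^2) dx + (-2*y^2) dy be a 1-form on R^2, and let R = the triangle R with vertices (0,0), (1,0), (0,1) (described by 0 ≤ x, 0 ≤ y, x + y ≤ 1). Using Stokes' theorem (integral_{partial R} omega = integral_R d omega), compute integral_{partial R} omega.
integral_(partial R) omega = 1

Stokes: integral_partial_R omega = integral_R d omega with d omega = (∂Q/∂x - ∂P/∂y) dx ∧ dy.
  ∂Q/∂x = 0
  ∂P/∂y = -6*y
  integrand = ∂Q/∂x - ∂P/∂y = 6*y.
Integrating over R: integral_0^1 integral_0^{1-x} (6*y) dy dx = 1.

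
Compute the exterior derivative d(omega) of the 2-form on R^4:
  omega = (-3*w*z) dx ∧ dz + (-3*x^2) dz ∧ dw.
d(omega) = (-6*x - 3*z) dx ∧ dz ∧ dw

For a 2-form omega = sum_{i<j} g_{ij} dx_i ∧ dx_j, the exterior derivative is
  d(omega) = sum_{i<j} d(g_{ij}) ∧ dx_i ∧ dx_j = sum_{i<j, k} (∂g_{ij}/∂x_k) dx_k ∧ dx_i ∧ dx_j.
Expand each term, using dx_k ∧ dx_i ∧ dx_j = sgn(permutation) dx_{(a)} ∧ dx_{(b)} ∧ dx_{(c)} with (a < b < c) sorted:
  d(-3*w*z) includes (∂/∂w)(-3*w*z) dw = (-3*z) dw, which multiplied by dx ∧ dz gives (-3*z) dx ∧ dz ∧ dw
  d(-3*x^2) includes (∂/∂x)(-3*x^2) dx = (-6*x) dx, which multiplied by dz ∧ dw gives (-6*x) dx ∧ dz ∧ dw
Collecting like 3-forms: d(omega) = (-6*x - 3*z) dx ∧ dz ∧ dw.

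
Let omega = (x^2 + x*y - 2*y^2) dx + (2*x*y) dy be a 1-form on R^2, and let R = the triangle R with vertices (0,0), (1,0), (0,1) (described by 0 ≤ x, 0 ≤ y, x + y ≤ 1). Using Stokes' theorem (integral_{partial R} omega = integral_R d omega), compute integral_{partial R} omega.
integral_(partial R) omega = 5/6

Stokes: integral_partial_R omega = integral_R d omega with d omega = (∂Q/∂x - ∂P/∂y) dx ∧ dy.
  ∂Q/∂x = 2*y
  ∂P/∂y = x - 4*y
  integrand = ∂Q/∂x - ∂P/∂y = -x + 6*y.
Integrating over R: integral_0^1 integral_0^{1-x} (-x + 6*y) dy dx = 5/6.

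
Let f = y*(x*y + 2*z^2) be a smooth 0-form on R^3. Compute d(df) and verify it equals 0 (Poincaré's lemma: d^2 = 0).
d(df) = 0

Step 1: df = sum_i (∂f/∂x_i) dx_i = (y^2) dx + (2*x*y + 2*z^2) dy + (4*y*z) dz.
Step 2: Apply d again. Using the 1-form formula, the coefficient of dx ∧ dy in d(df) is ∂^2 f/∂x ∂y - ∂^2 f/∂y ∂x = (2*y) - (2*y) = 0 (equality of mixed partials for smooth f).
Similarly for dx ∧ dz and dy ∧ dz — all coefficients vanish. So d(df) = 0.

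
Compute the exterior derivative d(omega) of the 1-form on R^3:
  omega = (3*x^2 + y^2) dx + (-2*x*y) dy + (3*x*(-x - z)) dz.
d(omega) = (-4*y) dx ∧ dy + (-6*x - 3*z) dx ∧ dz

For a 1-form omega = sum_i f_i dx_i, the exterior derivative is
  d(omega) = sum_{i < j} (∂f_j/∂x_i - ∂f_i/∂x_j) dx_i ∧ dx_j.
  coefficient of dx ∧ dy: ∂f_2/∂x - ∂f_1/∂y = ∂(-2*x*y)/∂x - ∂(3*x^2 + y^2)/∂y = -4*y
  coefficient of dx ∧ dz: ∂f_3/∂x - ∂f_1/∂z = ∂(3*x*(-x - z))/∂x - ∂(3*x^2 + y^2)/∂z = -6*x - 3*z
Assembling: d(omega) = (-4*y) dx ∧ dy + (-6*x - 3*z) dx ∧ dz.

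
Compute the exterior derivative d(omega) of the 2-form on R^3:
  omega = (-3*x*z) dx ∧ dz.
d(omega) = 0

For a 2-form omega = sum_{i<j} g_{ij} dx_i ∧ dx_j, the exterior derivative is
  d(omega) = sum_{i<j} d(g_{ij}) ∧ dx_i ∧ dx_j = sum_{i<j, k} (∂g_{ij}/∂x_k) dx_k ∧ dx_i ∧ dx_j.
Expand each term, using dx_k ∧ dx_i ∧ dx_j = sgn(permutation) dx_{(a)} ∧ dx_{(b)} ∧ dx_{(c)} with (a < b < c) sorted:

Collecting like 3-forms: d(omega) = 0.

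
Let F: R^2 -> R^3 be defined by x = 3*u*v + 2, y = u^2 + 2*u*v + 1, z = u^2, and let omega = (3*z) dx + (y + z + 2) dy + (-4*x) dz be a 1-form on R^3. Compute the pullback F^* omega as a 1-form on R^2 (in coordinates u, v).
F^* omega = (4*u^3 - 7*u^2*v + 4*u*v^2 - 10*u + 6*v) du + (u*(13*u^2 + 4*u*v + 6)) dv

Using F^*(f dg) = (f ∘ F) d(g ∘ F), substitute each coordinate x_i by F_i(u, v) in f_i, and replace dx_i by d F_i = (∂F_i/∂u) du + (∂F_i/∂v) dv.
  For the x component: f_1(F) = 3*u^2; d F_1 = (3*v) du + (3*u) dv
  For the y component: f_2(F) = 2*u^2 + 2*u*v + 3; d F_2 = (2*u + 2*v) du + (2*u) dv
  For the z component: f_3(F) = -12*u*v - 8; d F_3 = (2*u) du + (0) dv
Combining and collecting du, dv coefficients:
  coeff of du: 4*u^3 - 7*u^2*v + 4*u*v^2 - 10*u + 6*v
  coeff of dv: u*(13*u^2 + 4*u*v + 6)
F^* omega = (4*u^3 - 7*u^2*v + 4*u*v^2 - 10*u + 6*v) du + (u*(13*u^2 + 4*u*v + 6)) dv.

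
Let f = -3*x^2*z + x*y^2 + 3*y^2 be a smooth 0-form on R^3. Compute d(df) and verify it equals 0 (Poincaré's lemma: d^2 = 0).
d(df) = 0

Step 1: df = sum_i (∂f/∂x_i) dx_i = (-6*x*z + y^2) dx + (2*y*(x + 3)) dy + (-3*x^2) dz.
Step 2: Apply d again. Using the 1-form formula, the coefficient of dx ∧ dy in d(df) is ∂^2 f/∂x ∂y - ∂^2 f/∂y ∂x = (2*y) - (2*y) = 0 (equality of mixed partials for smooth f).
Similarly for dx ∧ dz and dy ∧ dz — all coefficients vanish. So d(df) = 0.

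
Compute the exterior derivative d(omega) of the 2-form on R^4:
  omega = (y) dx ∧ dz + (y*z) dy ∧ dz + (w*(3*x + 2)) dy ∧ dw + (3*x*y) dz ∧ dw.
d(omega) = (-1) dx ∧ dy ∧ dz + (3*w) dx ∧ dy ∧ dw + (3*y) dx ∧ dz ∧ dw + (3*x) dy ∧ dz ∧ dw

For a 2-form omega = sum_{i<j} g_{ij} dx_i ∧ dx_j, the exterior derivative is
  d(omega) = sum_{i<j} d(g_{ij}) ∧ dx_i ∧ dx_j = sum_{i<j, k} (∂g_{ij}/∂x_k) dx_k ∧ dx_i ∧ dx_j.
Expand each term, using dx_k ∧ dx_i ∧ dx_j = sgn(permutation) dx_{(a)} ∧ dx_{(b)} ∧ dx_{(c)} with (a < b < c) sorted:
  d(y) includes (∂/∂y)(y) dy = (1) dy, which multiplied by dx ∧ dz gives (-1) dx ∧ dy ∧ dz
  d(w*(3*x + 2)) includes (∂/∂x)(w*(3*x + 2)) dx = (3*w) dx, which multiplied by dy ∧ dw gives (3*w) dx ∧ dy ∧ dw
  d(3*x*y) includes (∂/∂x)(3*x*y) dx = (3*y) dx, which multiplied by dz ∧ dw gives (3*y) dx ∧ dz ∧ dw
  d(3*x*y) includes (∂/∂y)(3*x*y) dy = (3*x) dy, which multiplied by dz ∧ dw gives (3*x) dy ∧ dz ∧ dw
Collecting like 3-forms: d(omega) = (-1) dx ∧ dy ∧ dz + (3*w) dx ∧ dy ∧ dw + (3*y) dx ∧ dz ∧ dw + (3*x) dy ∧ dz ∧ dw.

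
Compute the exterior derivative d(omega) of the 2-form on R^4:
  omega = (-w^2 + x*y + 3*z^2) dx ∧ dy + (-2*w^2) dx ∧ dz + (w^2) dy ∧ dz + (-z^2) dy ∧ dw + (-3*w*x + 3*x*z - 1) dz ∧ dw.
d(omega) = (6*z) dx ∧ dy ∧ dz + (-2*w) dx ∧ dy ∧ dw + (-7*w + 3*z) dx ∧ dz ∧ dw + (2*w + 2*z) dy ∧ dz ∧ dw

For a 2-form omega = sum_{i<j} g_{ij} dx_i ∧ dx_j, the exterior derivative is
  d(omega) = sum_{i<j} d(g_{ij}) ∧ dx_i ∧ dx_j = sum_{i<j, k} (∂g_{ij}/∂x_k) dx_k ∧ dx_i ∧ dx_j.
Expand each term, using dx_k ∧ dx_i ∧ dx_j = sgn(permutation) dx_{(a)} ∧ dx_{(b)} ∧ dx_{(c)} with (a < b < c) sorted:
  d(-w^2 + x*y + 3*z^2) includes (∂/∂z)(-w^2 + x*y + 3*z^2) dz = (6*z) dz, which multiplied by dx ∧ dy gives (6*z) dx ∧ dy ∧ dz
  d(-w^2 + x*y + 3*z^2) includes (∂/∂w)(-w^2 + x*y + 3*z^2) dw = (-2*w) dw, which multiplied by dx ∧ dy gives (-2*w) dx ∧ dy ∧ dw
  d(-2*w^2) includes (∂/∂w)(-2*w^2) dw = (-4*w) dw, which multiplied by dx ∧ dz gives (-4*w) dx ∧ dz ∧ dw
  d(w^2) includes (∂/∂w)(w^2) dw = (2*w) dw, which multiplied by dy ∧ dz gives (2*w) dy ∧ dz ∧ dw
  d(-z^2) includes (∂/∂z)(-z^2) dz = (-2*z) dz, which multiplied by dy ∧ dw gives (2*z) dy ∧ dz ∧ dw
  d(-3*w*x + 3*x*z - 1) includes (∂/∂x)(-3*w*x + 3*x*z - 1) dx = (-3*w + 3*z) dx, which multiplied by dz ∧ dw gives (-3*w + 3*z) dx ∧ dz ∧ dw
Collecting like 3-forms: d(omega) = (6*z) dx ∧ dy ∧ dz + (-2*w) dx ∧ dy ∧ dw + (-7*w + 3*z) dx ∧ dz ∧ dw + (2*w + 2*z) dy ∧ dz ∧ dw.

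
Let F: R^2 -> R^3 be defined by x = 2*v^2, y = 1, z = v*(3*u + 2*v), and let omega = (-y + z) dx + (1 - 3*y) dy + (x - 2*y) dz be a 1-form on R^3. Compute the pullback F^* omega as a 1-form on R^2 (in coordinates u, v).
F^* omega = (6*v*(v^2 - 1)) du + (18*u*v^2 - 6*u + 16*v^3 - 12*v) dv

Using F^*(f dg) = (f ∘ F) d(g ∘ F), substitute each coordinate x_i by F_i(u, v) in f_i, and replace dx_i by d F_i = (∂F_i/∂u) du + (∂F_i/∂v) dv.
  For the x component: f_1(F) = 3*u*v + 2*v^2 - 1; d F_1 = (0) du + (4*v) dv
  For the y component: f_2(F) = -2; d F_2 = (0) du + (0) dv
  For the z component: f_3(F) = 2*v^2 - 2; d F_3 = (3*v) du + (3*u + 4*v) dv
Combining and collecting du, dv coefficients:
  coeff of du: 6*v*(v^2 - 1)
  coeff of dv: 18*u*v^2 - 6*u + 16*v^3 - 12*v
F^* omega = (6*v*(v^2 - 1)) du + (18*u*v^2 - 6*u + 16*v^3 - 12*v) dv.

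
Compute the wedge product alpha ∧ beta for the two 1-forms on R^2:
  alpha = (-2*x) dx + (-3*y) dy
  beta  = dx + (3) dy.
alpha ∧ beta = (-6*x + 3*y) dx ∧ dy

Distribute the wedge, using dx_i ∧ dx_j = -dx_j ∧ dx_i and dx_i ∧ dx_i = 0. For each pair (i, j) with i < j, the coefficient of dx_i ∧ dx_j in alpha ∧ beta is (alpha_i * beta_j - alpha_j * beta_i). Collecting: alpha ∧ beta = (-6*x + 3*y) dx ∧ dy.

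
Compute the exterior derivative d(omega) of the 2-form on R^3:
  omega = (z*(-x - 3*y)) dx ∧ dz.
d(omega) = (3*z) dx ∧ dy ∧ dz

For a 2-form omega = sum_{i<j} g_{ij} dx_i ∧ dx_j, the exterior derivative is
  d(omega) = sum_{i<j} d(g_{ij}) ∧ dx_i ∧ dx_j = sum_{i<j, k} (∂g_{ij}/∂x_k) dx_k ∧ dx_i ∧ dx_j.
Expand each term, using dx_k ∧ dx_i ∧ dx_j = sgn(permutation) dx_{(a)} ∧ dx_{(b)} ∧ dx_{(c)} with (a < b < c) sorted:
  d(z*(-x - 3*y)) includes (∂/∂y)(z*(-x - 3*y)) dy = (-3*z) dy, which multiplied by dx ∧ dz gives (3*z) dx ∧ dy ∧ dz
Collecting like 3-forms: d(omega) = (3*z) dx ∧ dy ∧ dz.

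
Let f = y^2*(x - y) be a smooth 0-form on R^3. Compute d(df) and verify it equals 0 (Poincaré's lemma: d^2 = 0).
d(df) = 0

Step 1: df = sum_i (∂f/∂x_i) dx_i = (y^2) dx + (y*(2*x - 3*y)) dy + (0) dz.
Step 2: Apply d again. Using the 1-form formula, the coefficient of dx ∧ dy in d(df) is ∂^2 f/∂x ∂y - ∂^2 f/∂y ∂x = (2*y) - (2*y) = 0 (equality of mixed partials for smooth f).
Similarly for dx ∧ dz and dy ∧ dz — all coefficients vanish. So d(df) = 0.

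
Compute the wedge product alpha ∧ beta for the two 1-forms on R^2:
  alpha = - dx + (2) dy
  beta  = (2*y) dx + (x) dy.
alpha ∧ beta = (-x - 4*y) dx ∧ dy

Distribute the wedge, using dx_i ∧ dx_j = -dx_j ∧ dx_i and dx_i ∧ dx_i = 0. For each pair (i, j) with i < j, the coefficient of dx_i ∧ dx_j in alpha ∧ beta is (alpha_i * beta_j - alpha_j * beta_i). Collecting: alpha ∧ beta = (-x - 4*y) dx ∧ dy.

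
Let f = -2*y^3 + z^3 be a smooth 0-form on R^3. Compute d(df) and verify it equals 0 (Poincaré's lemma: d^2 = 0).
d(df) = 0

Step 1: df = sum_i (∂f/∂x_i) dx_i = (0) dx + (-6*y^2) dy + (3*z^2) dz.
Step 2: Apply d again. Using the 1-form formula, the coefficient of dx ∧ dy in d(df) is ∂^2 f/∂x ∂y - ∂^2 f/∂y ∂x = (0) - (0) = 0 (equality of mixed partials for smooth f).
Similarly for dx ∧ dz and dy ∧ dz — all coefficients vanish. So d(df) = 0.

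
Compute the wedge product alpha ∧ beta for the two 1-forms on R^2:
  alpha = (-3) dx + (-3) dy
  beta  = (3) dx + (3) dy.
alpha ∧ beta = 0

Distribute the wedge, using dx_i ∧ dx_j = -dx_j ∧ dx_i and dx_i ∧ dx_i = 0. For each pair (i, j) with i < j, the coefficient of dx_i ∧ dx_j in alpha ∧ beta is (alpha_i * beta_j - alpha_j * beta_i). Collecting: alpha ∧ beta = 0.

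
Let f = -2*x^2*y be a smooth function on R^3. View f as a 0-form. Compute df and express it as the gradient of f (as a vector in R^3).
df = (-4*x*y) dx + (-2*x^2) dy + (0) dz; grad f = (-4*x*y, -2*x^2, 0)

For a 0-form f, d f = (∂f/∂x) dx + (∂f/∂y) dy + (∂f/∂z) dz. The components of the vector representation are exactly the entries of grad f in Cartesian coordinates:
  ∂f/∂x = -4*x*y
  ∂f/∂y = -2*x^2
  ∂f/∂z = 0.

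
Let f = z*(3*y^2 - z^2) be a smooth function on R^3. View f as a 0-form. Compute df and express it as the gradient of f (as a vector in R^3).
df = (0) dx + (6*y*z) dy + (3*y^2 - 3*z^2) dz; grad f = (0, 6*y*z, 3*y^2 - 3*z^2)

For a 0-form f, d f = (∂f/∂x) dx + (∂f/∂y) dy + (∂f/∂z) dz. The components of the vector representation are exactly the entries of grad f in Cartesian coordinates:
  ∂f/∂x = 0
  ∂f/∂y = 6*y*z
  ∂f/∂z = 3*y^2 - 3*z^2.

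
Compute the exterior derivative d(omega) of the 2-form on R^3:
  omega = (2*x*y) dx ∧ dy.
d(omega) = 0

For a 2-form omega = sum_{i<j} g_{ij} dx_i ∧ dx_j, the exterior derivative is
  d(omega) = sum_{i<j} d(g_{ij}) ∧ dx_i ∧ dx_j = sum_{i<j, k} (∂g_{ij}/∂x_k) dx_k ∧ dx_i ∧ dx_j.
Expand each term, using dx_k ∧ dx_i ∧ dx_j = sgn(permutation) dx_{(a)} ∧ dx_{(b)} ∧ dx_{(c)} with (a < b < c) sorted:

Collecting like 3-forms: d(omega) = 0.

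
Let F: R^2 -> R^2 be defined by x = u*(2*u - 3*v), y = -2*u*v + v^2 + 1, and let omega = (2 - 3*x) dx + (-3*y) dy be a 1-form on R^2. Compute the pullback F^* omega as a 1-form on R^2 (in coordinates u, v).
F^* omega = (-24*u^3 + 54*u^2*v - 39*u*v^2 + 8*u + 6*v^3) du + (18*u^3 - 39*u^2*v + 18*u*v^2 - 6*v^3 - 6*v) dv

Using F^*(f dg) = (f ∘ F) d(g ∘ F), substitute each coordinate x_i by F_i(u, v) in f_i, and replace dx_i by d F_i = (∂F_i/∂u) du + (∂F_i/∂v) dv.
  For the x component: f_1(F) = -6*u^2 + 9*u*v + 2; d F_1 = (4*u - 3*v) du + (-3*u) dv
  For the y component: f_2(F) = 6*u*v - 3*v^2 - 3; d F_2 = (-2*v) du + (-2*u + 2*v) dv
Combining and collecting du, dv coefficients:
  coeff of du: -24*u^3 + 54*u^2*v - 39*u*v^2 + 8*u + 6*v^3
  coeff of dv: 18*u^3 - 39*u^2*v + 18*u*v^2 - 6*v^3 - 6*v
F^* omega = (-24*u^3 + 54*u^2*v - 39*u*v^2 + 8*u + 6*v^3) du + (18*u^3 - 39*u^2*v + 18*u*v^2 - 6*v^3 - 6*v) dv.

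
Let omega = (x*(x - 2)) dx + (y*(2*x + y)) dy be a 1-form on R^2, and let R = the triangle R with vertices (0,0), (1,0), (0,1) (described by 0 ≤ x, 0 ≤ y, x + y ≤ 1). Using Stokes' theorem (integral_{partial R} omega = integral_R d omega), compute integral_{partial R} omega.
integral_(partial R) omega = 1/3

Stokes: integral_partial_R omega = integral_R d omega with d omega = (∂Q/∂x - ∂P/∂y) dx ∧ dy.
  ∂Q/∂x = 2*y
  ∂P/∂y = 0
  integrand = ∂Q/∂x - ∂P/∂y = 2*y.
Integrating over R: integral_0^1 integral_0^{1-x} (2*y) dy dx = 1/3.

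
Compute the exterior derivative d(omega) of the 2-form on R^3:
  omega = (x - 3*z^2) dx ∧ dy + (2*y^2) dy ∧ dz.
d(omega) = (-6*z) dx ∧ dy ∧ dz

For a 2-form omega = sum_{i<j} g_{ij} dx_i ∧ dx_j, the exterior derivative is
  d(omega) = sum_{i<j} d(g_{ij}) ∧ dx_i ∧ dx_j = sum_{i<j, k} (∂g_{ij}/∂x_k) dx_k ∧ dx_i ∧ dx_j.
Expand each term, using dx_k ∧ dx_i ∧ dx_j = sgn(permutation) dx_{(a)} ∧ dx_{(b)} ∧ dx_{(c)} with (a < b < c) sorted:
  d(x - 3*z^2) includes (∂/∂z)(x - 3*z^2) dz = (-6*z) dz, which multiplied by dx ∧ dy gives (-6*z) dx ∧ dy ∧ dz
Collecting like 3-forms: d(omega) = (-6*z) dx ∧ dy ∧ dz.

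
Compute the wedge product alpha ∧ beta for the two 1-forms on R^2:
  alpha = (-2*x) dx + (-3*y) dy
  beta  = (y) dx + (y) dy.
alpha ∧ beta = (y*(-2*x + 3*y)) dx ∧ dy

Distribute the wedge, using dx_i ∧ dx_j = -dx_j ∧ dx_i and dx_i ∧ dx_i = 0. For each pair (i, j) with i < j, the coefficient of dx_i ∧ dx_j in alpha ∧ beta is (alpha_i * beta_j - alpha_j * beta_i). Collecting: alpha ∧ beta = (y*(-2*x + 3*y)) dx ∧ dy.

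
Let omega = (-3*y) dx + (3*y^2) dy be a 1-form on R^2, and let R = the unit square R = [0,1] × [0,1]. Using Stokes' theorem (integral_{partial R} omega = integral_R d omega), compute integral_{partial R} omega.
integral_(partial R) omega = 3

Stokes: integral_partial_R omega = integral_R d omega with d omega = (∂Q/∂x - ∂P/∂y) dx ∧ dy.
  ∂Q/∂x = 0
  ∂P/∂y = -3
  integrand = ∂Q/∂x - ∂P/∂y = 3.
Integrating over R: integral_0^1 integral_0^1 (3) dx dy = 3.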